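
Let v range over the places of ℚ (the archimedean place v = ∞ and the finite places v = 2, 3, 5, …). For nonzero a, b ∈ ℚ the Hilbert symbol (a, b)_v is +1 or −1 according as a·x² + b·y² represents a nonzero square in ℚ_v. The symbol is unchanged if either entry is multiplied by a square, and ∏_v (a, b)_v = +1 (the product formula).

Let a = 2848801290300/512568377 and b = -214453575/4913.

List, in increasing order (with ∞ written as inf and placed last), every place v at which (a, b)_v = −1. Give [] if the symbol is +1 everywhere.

(a, b) ≡ (4879, -119) mod (ℚ^×)²; places V = {2, 3, 5, 7, 17, 19, 41, ∞}.
(a,b)_∞: sgn(4879)=+, sgn(-119)=−, so +1.
(a,b)_17: α=-5, u≡1; β=-3, v≡14 (mod 17); (1|17)=+1, (14|17)=-1; sign (−1)^0·+1^-3·-1^-5 = -1.
(a,b)_5: α=2, u≡1; β=2, v≡4 (mod 5); (1|5)=+1, (4|5)=+1; sign (−1)^0·+1^2·+1^2 = +1.
(a,b)_2: α=2, β=0; u≡7, v≡1 (mod 8); ε(u)ε(v)=1·0, αω(v)=2·0, βω(u)=0·0; sum ≡ 0  ⇒  +1.
(a,b)_7: α=1, u≡1; β=1, v≡4 (mod 7); (1|7)=+1, (4|7)=+1; sign (−1)^1·+1^1·+1^1 = -1.
(a,b)_3: α=10, u≡1; β=6, v≡1 (mod 3); (1|3)=+1, (1|3)=+1; sign (−1)^0·+1^6·+1^10 = +1.
(a,b)_19: α=-2, u≡12; β=0, v≡3 (mod 19); (12|19)=-1, (3|19)=-1; sign (−1)^0·-1^0·-1^-2 = +1.
(a,b)_41: α=3, u≡5; β=2, v≡21 (mod 41); (5|41)=+1, (21|41)=+1; sign (−1)^0·+1^2·+1^3 = +1.
Ram(4879, -119) = {7, 17}; no ℚ_7-point on the conic.

[7, 17]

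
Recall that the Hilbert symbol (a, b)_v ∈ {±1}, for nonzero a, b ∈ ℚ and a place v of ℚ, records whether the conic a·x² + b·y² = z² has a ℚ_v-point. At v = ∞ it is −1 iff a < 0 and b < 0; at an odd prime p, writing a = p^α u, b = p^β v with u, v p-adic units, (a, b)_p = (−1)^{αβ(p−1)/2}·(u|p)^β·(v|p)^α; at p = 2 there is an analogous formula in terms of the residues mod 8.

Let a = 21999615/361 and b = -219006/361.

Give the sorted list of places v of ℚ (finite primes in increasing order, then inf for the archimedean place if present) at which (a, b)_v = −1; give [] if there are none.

Mod squares: a ≡ 181815, b ≡ -46. Check v ∈ {∞, 2, 3, 5, 11, 17, 19, 23, 31}.
v=5: a=5^1·(≡3), b=5^0·(≡4) mod 5; (3|5)=-1, (4|5)=+1; (−1)^{1·0·2}·(-1)^0·(+1)^1 = +1.
v=19: a=19^-2·(≡9), b=19^-2·(≡7) mod 19; (9|19)=+1, (7|19)=+1; (−1)^{-2·-2·9}·(+1)^-2·(+1)^-2 = +1.
v=∞: 181815 > 0 and -46 < 0  ⇒  (a,b)_∞ = +1.
v=17: a=17^1·(≡1), b=17^0·(≡14) mod 17; (1|17)=+1, (14|17)=-1; (−1)^{1·0·8}·(+1)^0·(-1)^1 = -1.
v=11: a=11^2·(≡2), b=11^0·(≡9) mod 11; (2|11)=-1, (9|11)=+1; (−1)^{2·0·5}·(-1)^0·(+1)^2 = +1.
v=3: a=3^1·(≡2), b=3^2·(≡2) mod 3; (2|3)=-1, (2|3)=-1; (−1)^{1·2·1}·(-1)^2·(-1)^1 = -1.
v=2: v_2(a)=0, v_2(b)=1; units ≡ 7, 1 (mod 8); ε·ε+αω+βω = 1·0+0·0+1·0 ≡ 0  ⇒  (a,b)_2 = +1.
v=23: a=23^1·(≡6), b=23^3·(≡19) mod 23; (6|23)=+1, (19|23)=-1; (−1)^{1·3·11}·(+1)^3·(-1)^1 = +1.
v=31: a=31^1·(≡27), b=31^0·(≡2) mod 31; (27|31)=-1, (2|31)=+1; (−1)^{1·0·15}·(-1)^0·(+1)^1 = +1.
|Ram(181815, -46)| = 2, even; anisotropic at {3, 17}.

[3, 17]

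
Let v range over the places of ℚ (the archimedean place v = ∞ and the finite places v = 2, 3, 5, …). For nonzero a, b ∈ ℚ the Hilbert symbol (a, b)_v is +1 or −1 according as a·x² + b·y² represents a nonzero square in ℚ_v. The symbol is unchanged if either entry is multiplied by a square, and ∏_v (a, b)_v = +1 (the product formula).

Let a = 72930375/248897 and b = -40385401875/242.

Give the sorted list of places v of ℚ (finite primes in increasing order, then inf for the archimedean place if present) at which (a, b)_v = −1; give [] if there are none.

[3, 17]

Mod squares: a ≡ 255, b ≡ -6. Check v ∈ {∞, 2, 3, 5, 7, 11, 13, 17}.
v=5: a=5^3·(≡4), b=5^4·(≡1) mod 5; (4|5)=+1, (1|5)=+1; (−1)^{3·4·2}·(+1)^4·(+1)^3 = +1.
v=11: a=11^-4·(≡2), b=11^-2·(≡3) mod 11; (2|11)=-1, (3|11)=+1; (−1)^{-4·-2·5}·(-1)^-2·(+1)^-4 = +1.
v=13: a=13^0·(≡2), b=13^2·(≡6) mod 13; (2|13)=-1, (6|13)=-1; (−1)^{0·2·6}·(-1)^2·(-1)^0 = +1.
v=17: a=17^-1·(≡13), b=17^2·(≡3) mod 17; (13|17)=+1, (3|17)=-1; (−1)^{-1·2·8}·(+1)^2·(-1)^-1 = -1.
v=2: v_2(a)=0, v_2(b)=-1; units ≡ 7, 5 (mod 8); ε·ε+αω+βω = 1·0+0·1+-1·0 ≡ 0  ⇒  (a,b)_2 = +1.
v=∞: 255 > 0 and -6 < 0  ⇒  (a,b)_∞ = +1.
v=3: a=3^5·(≡1), b=3^3·(≡1) mod 3; (1|3)=+1, (1|3)=+1; (−1)^{5·3·1}·(+1)^3·(+1)^5 = -1.
v=7: a=7^4·(≡6), b=7^2·(≡1) mod 7; (6|7)=-1, (1|7)=+1; (−1)^{4·2·3}·(-1)^2·(+1)^4 = +1.
Ram(255, -6) = {3, 17}; no ℚ_3-point on the conic.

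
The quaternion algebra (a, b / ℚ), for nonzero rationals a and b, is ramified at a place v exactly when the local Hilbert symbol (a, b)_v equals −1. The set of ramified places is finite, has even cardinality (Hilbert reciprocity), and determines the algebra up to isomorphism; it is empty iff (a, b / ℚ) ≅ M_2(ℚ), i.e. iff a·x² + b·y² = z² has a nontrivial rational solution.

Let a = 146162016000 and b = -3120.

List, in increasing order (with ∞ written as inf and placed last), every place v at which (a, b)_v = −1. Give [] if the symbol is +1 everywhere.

(a, b) ≡ (15015, -195) mod (ℚ^×)²; places V = {2, 3, 5, 7, 11, 13, ∞}.
(a,b)_13: α=3, u≡6; β=1, v≡7 (mod 13); (6|13)=-1, (7|13)=-1; sign (−1)^0·-1^1·-1^3 = +1.
(a,b)_2: α=8, β=4; u≡7, v≡5 (mod 8); ε(u)ε(v)=1·0, αω(v)=8·1, βω(u)=4·0; sum ≡ 0  ⇒  +1.
(a,b)_3: α=3, u≡1; β=1, v≡1 (mod 3); (1|3)=+1, (1|3)=+1; sign (−1)^1·+1^1·+1^3 = -1.
(a,b)_11: α=1, u≡5; β=0, v≡4 (mod 11); (5|11)=+1, (4|11)=+1; sign (−1)^0·+1^0·+1^1 = +1.
(a,b)_5: α=3, u≡3; β=1, v≡1 (mod 5); (3|5)=-1, (1|5)=+1; sign (−1)^0·-1^1·+1^3 = -1.
(a,b)_∞: sgn(15015)=+, sgn(-195)=−, so +1.
(a,b)_7: α=1, u≡5; β=0, v≡2 (mod 7); (5|7)=-1, (2|7)=+1; sign (−1)^0·-1^0·+1^1 = +1.
(15015, -195 / ℚ) ramifies at {3, 5}: a division algebra.

[3, 5]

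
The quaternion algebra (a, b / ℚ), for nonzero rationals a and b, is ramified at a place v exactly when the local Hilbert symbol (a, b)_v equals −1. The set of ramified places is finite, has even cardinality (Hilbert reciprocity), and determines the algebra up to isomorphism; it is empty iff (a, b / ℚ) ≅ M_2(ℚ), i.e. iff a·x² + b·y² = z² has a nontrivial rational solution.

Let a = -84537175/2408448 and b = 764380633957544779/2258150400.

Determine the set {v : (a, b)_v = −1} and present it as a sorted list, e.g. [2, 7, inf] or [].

[2, 29]

Mod squares: a ≡ -28101, b ≡ 19. Check v ∈ {∞, 2, 3, 5, 7, 11, 17, 19, 23, 29}.
v=5: a=5^2·(≡1), b=5^-2·(≡4) mod 5; (1|5)=+1, (4|5)=+1; (−1)^{2·-2·2}·(+1)^-2·(+1)^2 = +1.
v=17: a=17^1·(≡2), b=17^2·(≡1) mod 17; (2|17)=+1, (1|17)=+1; (−1)^{1·2·8}·(+1)^2·(+1)^1 = +1.
v=∞: -28101 < 0 and 19 > 0  ⇒  (a,b)_∞ = +1.
v=2: v_2(a)=-14, v_2(b)=-10; units ≡ 3, 3 (mod 8); ε·ε+αω+βω = 1·1+-14·1+-10·1 ≡ 1  ⇒  (a,b)_2 = -1.
v=11: a=11^0·(≡4), b=11^-2·(≡6) mod 11; (4|11)=+1, (6|11)=-1; (−1)^{0·-2·5}·(+1)^-2·(-1)^0 = +1.
v=19: a=19^3·(≡15), b=19^5·(≡17) mod 19; (15|19)=-1, (17|19)=+1; (−1)^{3·5·9}·(-1)^5·(+1)^3 = +1.
v=3: a=3^-1·(≡2), b=3^-6·(≡1) mod 3; (2|3)=-1, (1|3)=+1; (−1)^{-1·-6·1}·(-1)^-6·(+1)^-1 = +1.
v=23: a=23^0·(≡5), b=23^2·(≡14) mod 23; (5|23)=-1, (14|23)=-1; (−1)^{0·2·11}·(-1)^2·(-1)^0 = +1.
v=7: a=7^-2·(≡1), b=7^4·(≡5) mod 7; (1|7)=+1, (5|7)=-1; (−1)^{-2·4·3}·(+1)^4·(-1)^-2 = +1.
v=29: a=29^1·(≡12), b=29^2·(≡14) mod 29; (12|29)=-1, (14|29)=-1; (−1)^{1·2·14}·(-1)^2·(-1)^1 = -1.
|Ram(-28101, 19)| = 2, even; anisotropic at {2, 29}.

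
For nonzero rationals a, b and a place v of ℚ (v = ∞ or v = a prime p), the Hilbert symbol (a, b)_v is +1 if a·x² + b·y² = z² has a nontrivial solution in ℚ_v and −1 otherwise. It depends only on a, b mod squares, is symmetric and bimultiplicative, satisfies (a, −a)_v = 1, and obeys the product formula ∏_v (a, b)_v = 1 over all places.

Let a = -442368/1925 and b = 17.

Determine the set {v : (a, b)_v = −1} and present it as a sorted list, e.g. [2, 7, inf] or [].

Mod squares: a ≡ -231, b ≡ 17. Check v ∈ {∞, 2, 3, 5, 7, 11, 17}.
v=7: a=7^-1·(≡2), b=7^0·(≡3) mod 7; (2|7)=+1, (3|7)=-1; (−1)^{-1·0·3}·(+1)^0·(-1)^-1 = -1.
v=5: a=5^-2·(≡1), b=5^0·(≡2) mod 5; (1|5)=+1, (2|5)=-1; (−1)^{-2·0·2}·(+1)^0·(-1)^-2 = +1.
v=2: v_2(a)=14, v_2(b)=0; units ≡ 1, 1 (mod 8); ε·ε+αω+βω = 0·0+14·0+0·0 ≡ 0  ⇒  (a,b)_2 = +1.
v=11: a=11^-1·(≡3), b=11^0·(≡6) mod 11; (3|11)=+1, (6|11)=-1; (−1)^{-1·0·5}·(+1)^0·(-1)^-1 = -1.
v=∞: -231 < 0 and 17 > 0  ⇒  (a,b)_∞ = +1.
v=17: a=17^0·(≡10), b=17^1·(≡1) mod 17; (10|17)=-1, (1|17)=+1; (−1)^{0·1·8}·(-1)^1·(+1)^0 = -1.
v=3: a=3^3·(≡1), b=3^0·(≡2) mod 3; (1|3)=+1, (2|3)=-1; (−1)^{3·0·1}·(+1)^0·(-1)^3 = -1.
Ram(-231, 17) = {3, 7, 11, 17}; no ℚ_3-point on the conic.

[3, 7, 11, 17]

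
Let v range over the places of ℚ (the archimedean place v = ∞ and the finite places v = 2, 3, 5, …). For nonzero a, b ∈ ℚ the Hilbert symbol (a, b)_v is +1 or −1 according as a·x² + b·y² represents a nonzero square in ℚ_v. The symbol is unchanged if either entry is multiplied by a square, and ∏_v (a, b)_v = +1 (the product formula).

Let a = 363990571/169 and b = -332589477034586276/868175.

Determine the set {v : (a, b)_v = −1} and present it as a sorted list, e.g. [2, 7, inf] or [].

[7, 23, 29, 37, 43, 47]

Mod squares: a ≡ 7428379, b ≡ -271975240327. Check v ∈ {∞, 2, 5, 7, 11, 13, 17, 19, 23, 29, 37, 41, 43, 47}.
v=11: a=11^0·(≡8), b=11^-2·(≡4) mod 11; (8|11)=-1, (4|11)=+1; (−1)^{0·-2·5}·(-1)^-2·(+1)^0 = +1.
v=7: a=7^3·(≡4), b=7^-1·(≡1) mod 7; (4|7)=+1, (1|7)=+1; (−1)^{3·-1·3}·(+1)^-1·(+1)^3 = -1.
v=19: a=19^0·(≡5), b=19^3·(≡7) mod 19; (5|19)=+1, (7|19)=+1; (−1)^{0·3·9}·(+1)^3·(+1)^0 = +1.
v=43: a=43^1·(≡42), b=43^1·(≡28) mod 43; (42|43)=-1, (28|43)=-1; (−1)^{1·1·21}·(-1)^1·(-1)^1 = -1.
v=∞: 7428379 > 0 and -271975240327 < 0  ⇒  (a,b)_∞ = +1.
v=41: a=41^0·(≡23), b=41^-1·(≡37) mod 41; (23|41)=+1, (37|41)=+1; (−1)^{0·-1·20}·(+1)^-1·(+1)^0 = +1.
v=47: a=47^0·(≡39), b=47^1·(≡21) mod 47; (39|47)=-1, (21|47)=+1; (−1)^{0·1·23}·(-1)^1·(+1)^0 = -1.
v=17: a=17^0·(≡16), b=17^2·(≡12) mod 17; (16|17)=+1, (12|17)=-1; (−1)^{0·2·8}·(+1)^2·(-1)^0 = +1.
v=29: a=29^1·(≡24), b=29^3·(≡26) mod 29; (24|29)=+1, (26|29)=-1; (−1)^{1·3·14}·(+1)^3·(-1)^1 = -1.
v=37: a=37^1·(≡24), b=37^1·(≡33) mod 37; (24|37)=-1, (33|37)=+1; (−1)^{1·1·18}·(-1)^1·(+1)^1 = -1.
v=13: a=13^-2·(≡9), b=13^0·(≡6) mod 13; (9|13)=+1, (6|13)=-1; (−1)^{-2·0·6}·(+1)^0·(-1)^-2 = +1.
v=23: a=23^1·(≡17), b=23^1·(≡19) mod 23; (17|23)=-1, (19|23)=-1; (−1)^{1·1·11}·(-1)^1·(-1)^1 = -1.
v=5: a=5^0·(≡4), b=5^-2·(≡2) mod 5; (4|5)=+1, (2|5)=-1; (−1)^{0·-2·2}·(+1)^-2·(-1)^0 = +1.
v=2: v_2(a)=0, v_2(b)=2; units ≡ 3, 1 (mod 8); ε·ε+αω+βω = 1·0+0·0+2·1 ≡ 0  ⇒  (a,b)_2 = +1.
(7428379, -271975240327 / ℚ) ramifies at {7, 23, 29, 37, 43, 47}: a division algebra.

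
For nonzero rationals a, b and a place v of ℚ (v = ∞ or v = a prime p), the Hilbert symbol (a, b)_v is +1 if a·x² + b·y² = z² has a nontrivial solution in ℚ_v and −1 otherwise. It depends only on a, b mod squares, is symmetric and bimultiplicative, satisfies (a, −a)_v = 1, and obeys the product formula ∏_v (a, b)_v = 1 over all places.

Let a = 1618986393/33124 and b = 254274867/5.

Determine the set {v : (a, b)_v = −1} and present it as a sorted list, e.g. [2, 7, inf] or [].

[5, 11, 23, 37]

Mod squares: a ≡ 213897, b ≡ 2882935. Check v ∈ {∞, 2, 3, 5, 7, 11, 13, 23, 29, 37, 41, 43, 47, 53}.
v=5: a=5^0·(≡2), b=5^-1·(≡2) mod 5; (2|5)=-1, (2|5)=-1; (−1)^{0·-1·2}·(-1)^-1·(-1)^0 = -1.
v=47: a=47^1·(≡10), b=47^0·(≡24) mod 47; (10|47)=-1, (24|47)=+1; (−1)^{1·0·23}·(-1)^0·(+1)^1 = +1.
v=7: a=7^-2·(≡6), b=7^2·(≡3) mod 7; (6|7)=-1, (3|7)=-1; (−1)^{-2·2·3}·(-1)^2·(-1)^-2 = +1.
v=∞: 213897 > 0 and 2882935 > 0  ⇒  (a,b)_∞ = +1.
v=41: a=41^1·(≡40), b=41^0·(≡33) mod 41; (40|41)=+1, (33|41)=+1; (−1)^{1·0·20}·(+1)^0·(+1)^1 = +1.
v=2: v_2(a)=-2, v_2(b)=0; units ≡ 1, 7 (mod 8); ε·ε+αω+βω = 0·1+-2·0+0·0 ≡ 0  ⇒  (a,b)_2 = +1.
v=37: a=37^1·(≡21), b=37^0·(≡20) mod 37; (21|37)=+1, (20|37)=-1; (−1)^{1·0·18}·(+1)^0·(-1)^1 = -1.
v=11: a=11^0·(≡8), b=11^1·(≡7) mod 11; (8|11)=-1, (7|11)=-1; (−1)^{0·1·5}·(-1)^1·(-1)^0 = -1.
v=13: a=13^-2·(≡11), b=13^0·(≡3) mod 13; (11|13)=-1, (3|13)=+1; (−1)^{-2·0·6}·(-1)^0·(+1)^-2 = +1.
v=29: a=29^2·(≡4), b=29^0·(≡5) mod 29; (4|29)=+1, (5|29)=+1; (−1)^{2·0·14}·(+1)^0·(+1)^2 = +1.
v=53: a=53^0·(≡49), b=53^1·(≡37) mod 53; (49|53)=+1, (37|53)=+1; (−1)^{0·1·26}·(+1)^1·(+1)^0 = +1.
v=43: a=43^0·(≡41), b=43^1·(≡19) mod 43; (41|43)=+1, (19|43)=-1; (−1)^{0·1·21}·(+1)^1·(-1)^0 = +1.
v=23: a=23^0·(≡10), b=23^1·(≡13) mod 23; (10|23)=-1, (13|23)=+1; (−1)^{0·1·11}·(-1)^1·(+1)^0 = -1.
v=3: a=3^3·(≡1), b=3^2·(≡1) mod 3; (1|3)=+1, (1|3)=+1; (−1)^{3·2·1}·(+1)^2·(+1)^3 = +1.
(213897, 2882935 / ℚ) ramifies at {5, 11, 23, 37}: a division algebra.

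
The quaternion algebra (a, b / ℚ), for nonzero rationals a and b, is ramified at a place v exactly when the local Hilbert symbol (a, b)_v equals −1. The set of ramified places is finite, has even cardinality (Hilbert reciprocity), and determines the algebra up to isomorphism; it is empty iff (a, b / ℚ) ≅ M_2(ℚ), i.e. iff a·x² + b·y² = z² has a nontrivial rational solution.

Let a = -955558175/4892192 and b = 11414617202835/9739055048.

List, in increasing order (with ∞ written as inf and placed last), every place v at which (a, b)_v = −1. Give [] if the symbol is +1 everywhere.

Mod squares: a ≡ -286, b ≡ 39270. Check v ∈ {∞, 2, 3, 5, 7, 11, 13, 17, 19, 23, 37, 41, 47}.
v=2: v_2(a)=-5, v_2(b)=-3; units ≡ 1, 3 (mod 8); ε·ε+αω+βω = 0·1+-5·1+-3·0 ≡ 1  ⇒  (a,b)_2 = -1.
v=13: a=13^1·(≡10), b=13^0·(≡10) mod 13; (10|13)=+1, (10|13)=+1; (−1)^{1·0·6}·(+1)^0·(+1)^1 = +1.
v=23: a=23^-2·(≡16), b=23^-2·(≡6) mod 23; (16|23)=+1, (6|23)=+1; (−1)^{-2·-2·11}·(+1)^-2·(+1)^-2 = +1.
v=11: a=11^3·(≡7), b=11^1·(≡10) mod 11; (7|11)=-1, (10|11)=-1; (−1)^{3·1·5}·(-1)^1·(-1)^3 = -1.
v=47: a=47^2·(≡38), b=47^2·(≡17) mod 47; (38|47)=-1, (17|47)=+1; (−1)^{2·2·23}·(-1)^2·(+1)^2 = +1.
v=37: a=37^0·(≡33), b=37^-2·(≡22) mod 37; (33|37)=+1, (22|37)=-1; (−1)^{0·-2·18}·(+1)^-2·(-1)^0 = +1.
v=7: a=7^0·(≡4), b=7^1·(≡5) mod 7; (4|7)=+1, (5|7)=-1; (−1)^{0·1·3}·(+1)^1·(-1)^0 = +1.
v=3: a=3^0·(≡2), b=3^7·(≡1) mod 3; (2|3)=-1, (1|3)=+1; (−1)^{0·7·1}·(-1)^7·(+1)^0 = -1.
v=5: a=5^2·(≡4), b=5^1·(≡4) mod 5; (4|5)=+1, (4|5)=+1; (−1)^{2·1·2}·(+1)^1·(+1)^2 = +1.
v=∞: -286 < 0 and 39270 > 0  ⇒  (a,b)_∞ = +1.
v=41: a=41^0·(≡8), b=41^-2·(≡10) mod 41; (8|41)=+1, (10|41)=+1; (−1)^{0·-2·20}·(+1)^-2·(+1)^0 = +1.
v=17: a=17^-2·(≡6), b=17^1·(≡9) mod 17; (6|17)=-1, (9|17)=+1; (−1)^{-2·1·8}·(-1)^1·(+1)^-2 = -1.
v=19: a=19^0·(≡12), b=19^2·(≡17) mod 19; (12|19)=-1, (17|19)=+1; (−1)^{0·2·9}·(-1)^2·(+1)^0 = +1.
|Ram(-286, 39270)| = 4, even; anisotropic at {2, 3, 11, 17}.

[2, 3, 11, 17]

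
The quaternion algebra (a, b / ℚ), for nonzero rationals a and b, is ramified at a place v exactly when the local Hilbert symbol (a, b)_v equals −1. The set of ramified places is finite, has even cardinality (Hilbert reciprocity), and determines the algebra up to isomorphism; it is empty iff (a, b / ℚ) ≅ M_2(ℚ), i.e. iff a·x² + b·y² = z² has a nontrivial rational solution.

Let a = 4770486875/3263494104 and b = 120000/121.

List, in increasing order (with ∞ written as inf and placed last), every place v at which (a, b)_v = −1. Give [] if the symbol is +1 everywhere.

[2, 3]

(a, b) ≡ (66, 3) mod (ℚ^×)²; places V = {2, 3, 5, 7, 11, 13, 17, 23, ∞}.
(a,b)_3: α=-3, u≡1; β=1, v≡1 (mod 3); (1|3)=+1, (1|3)=+1; sign (−1)^1·+1^1·+1^-3 = -1.
(a,b)_11: α=1, u≡2; β=-2, v≡1 (mod 11); (2|11)=-1, (1|11)=+1; sign (−1)^0·-1^-2·+1^1 = +1.
(a,b)_13: α=-4, u≡9; β=0, v≡9 (mod 13); (9|13)=+1, (9|13)=+1; sign (−1)^0·+1^0·+1^-4 = +1.
(a,b)_23: α=-2, u≡19; β=0, v≡13 (mod 23); (19|23)=-1, (13|23)=+1; sign (−1)^0·-1^0·+1^-2 = +1.
(a,b)_∞: sgn(66)=+, sgn(3)=+, so +1.
(a,b)_2: α=-3, β=6; u≡1, v≡3 (mod 8); ε(u)ε(v)=0·1, αω(v)=-3·1, βω(u)=6·0; sum ≡ 1  ⇒  -1.
(a,b)_7: α=4, u≡3; β=0, v≡3 (mod 7); (3|7)=-1, (3|7)=-1; sign (−1)^0·-1^0·-1^4 = +1.
(a,b)_5: α=4, u≡1; β=4, v≡2 (mod 5); (1|5)=+1, (2|5)=-1; sign (−1)^0·+1^4·-1^4 = +1.
(a,b)_17: α=2, u≡4; β=0, v≡7 (mod 17); (4|17)=+1, (7|17)=-1; sign (−1)^0·+1^0·-1^2 = +1.
Ram(66, 3) = {2, 3}; no ℚ_2-point on the conic.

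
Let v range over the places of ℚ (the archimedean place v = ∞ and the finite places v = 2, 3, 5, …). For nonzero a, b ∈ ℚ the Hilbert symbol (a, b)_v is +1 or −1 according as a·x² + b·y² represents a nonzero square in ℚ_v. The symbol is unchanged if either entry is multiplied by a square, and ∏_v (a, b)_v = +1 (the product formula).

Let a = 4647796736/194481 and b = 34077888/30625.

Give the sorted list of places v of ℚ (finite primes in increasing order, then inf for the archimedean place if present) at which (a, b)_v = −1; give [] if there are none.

[2, 3, 13, 17]

Mod squares: a ≡ 283679, b ≡ 59163. Check v ∈ {∞, 2, 3, 5, 7, 11, 13, 17, 37, 41}.
v=41: a=41^1·(≡18), b=41^1·(≡33) mod 41; (18|41)=+1, (33|41)=+1; (−1)^{1·1·20}·(+1)^1·(+1)^1 = +1.
v=17: a=17^1·(≡11), b=17^0·(≡12) mod 17; (11|17)=-1, (12|17)=-1; (−1)^{1·0·8}·(-1)^0·(-1)^1 = -1.
v=7: a=7^-4·(≡4), b=7^-2·(≡6) mod 7; (4|7)=+1, (6|7)=-1; (−1)^{-4·-2·3}·(+1)^-2·(-1)^-4 = +1.
v=5: a=5^0·(≡1), b=5^-4·(≡2) mod 5; (1|5)=+1, (2|5)=-1; (−1)^{0·-4·2}·(+1)^-4·(-1)^0 = +1.
v=3: a=3^-4·(≡2), b=3^3·(≡2) mod 3; (2|3)=-1, (2|3)=-1; (−1)^{-4·3·1}·(-1)^3·(-1)^-4 = -1.
v=2: v_2(a)=14, v_2(b)=6; units ≡ 7, 3 (mod 8); ε·ε+αω+βω = 1·1+14·1+6·0 ≡ 1  ⇒  (a,b)_2 = -1.
v=37: a=37^1·(≡2), b=37^1·(≡15) mod 37; (2|37)=-1, (15|37)=-1; (−1)^{1·1·18}·(-1)^1·(-1)^1 = +1.
v=11: a=11^1·(≡3), b=11^0·(≡9) mod 11; (3|11)=+1, (9|11)=+1; (−1)^{1·0·5}·(+1)^0·(+1)^1 = +1.
v=∞: 283679 > 0 and 59163 > 0  ⇒  (a,b)_∞ = +1.
v=13: a=13^0·(≡11), b=13^1·(≡3) mod 13; (11|13)=-1, (3|13)=+1; (−1)^{0·1·6}·(-1)^1·(+1)^0 = -1.
(283679, 59163 / ℚ) ramifies at {2, 3, 13, 17}: a division algebra.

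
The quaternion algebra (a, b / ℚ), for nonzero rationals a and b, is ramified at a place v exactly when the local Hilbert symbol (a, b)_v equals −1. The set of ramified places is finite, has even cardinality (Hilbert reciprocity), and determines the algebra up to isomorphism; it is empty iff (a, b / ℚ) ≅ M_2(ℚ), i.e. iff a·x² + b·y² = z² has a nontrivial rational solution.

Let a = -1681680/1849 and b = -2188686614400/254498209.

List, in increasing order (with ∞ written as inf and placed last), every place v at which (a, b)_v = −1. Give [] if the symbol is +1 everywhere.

Mod squares: a ≡ -2145, b ≡ -286. Check v ∈ {∞, 2, 3, 5, 7, 11, 13, 43, 53}.
v=11: a=11^1·(≡9), b=11^1·(≡7) mod 11; (9|11)=+1, (7|11)=-1; (−1)^{1·1·5}·(+1)^1·(-1)^1 = +1.
v=43: a=43^-2·(≡7), b=43^-2·(≡21) mod 43; (7|43)=-1, (21|43)=+1; (−1)^{-2·-2·21}·(-1)^-2·(+1)^-2 = +1.
v=7: a=7^2·(≡1), b=7^-2·(≡4) mod 7; (1|7)=+1, (4|7)=+1; (−1)^{2·-2·3}·(+1)^-2·(+1)^2 = +1.
v=∞: -2145 < 0 and -286 < 0  ⇒  (a,b)_∞ = -1.
v=53: a=53^0·(≡16), b=53^-2·(≡34) mod 53; (16|53)=+1, (34|53)=-1; (−1)^{0·-2·26}·(+1)^-2·(-1)^0 = +1.
v=2: v_2(a)=4, v_2(b)=7; units ≡ 7, 1 (mod 8); ε·ε+αω+βω = 1·0+4·0+7·0 ≡ 0  ⇒  (a,b)_2 = +1.
v=3: a=3^1·(≡2), b=3^14·(≡2) mod 3; (2|3)=-1, (2|3)=-1; (−1)^{1·14·1}·(-1)^14·(-1)^1 = -1.
v=5: a=5^1·(≡1), b=5^2·(≡1) mod 5; (1|5)=+1, (1|5)=+1; (−1)^{1·2·2}·(+1)^2·(+1)^1 = +1.
v=13: a=13^1·(≡1), b=13^1·(≡9) mod 13; (1|13)=+1, (9|13)=+1; (−1)^{1·1·6}·(+1)^1·(+1)^1 = +1.
|Ram(-2145, -286)| = 2, even; anisotropic at {3, ∞}.

[3, inf]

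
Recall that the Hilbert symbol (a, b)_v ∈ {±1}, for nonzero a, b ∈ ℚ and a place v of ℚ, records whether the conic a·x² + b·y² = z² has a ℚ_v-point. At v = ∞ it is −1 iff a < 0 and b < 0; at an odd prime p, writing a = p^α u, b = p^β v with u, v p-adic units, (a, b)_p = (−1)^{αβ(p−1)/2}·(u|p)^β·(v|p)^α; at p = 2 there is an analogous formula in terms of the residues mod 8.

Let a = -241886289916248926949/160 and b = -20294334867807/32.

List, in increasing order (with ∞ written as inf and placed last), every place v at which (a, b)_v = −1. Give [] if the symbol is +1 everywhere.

(a, b) ≡ (-4290, -14) mod (ℚ^×)²; places V = {2, 3, 5, 7, 11, 13, ∞}.
(a,b)_∞: sgn(-4290)=−, sgn(-14)=−, so -1.
(a,b)_5: α=-1, u≡3; β=0, v≡4 (mod 5); (3|5)=-1, (4|5)=+1; sign (−1)^0·-1^0·+1^-1 = +1.
(a,b)_11: α=3, u≡10; β=2, v≡7 (mod 11); (10|11)=-1, (7|11)=-1; sign (−1)^0·-1^2·-1^3 = -1.
(a,b)_3: α=15, u≡1; β=10, v≡1 (mod 3); (1|3)=+1, (1|3)=+1; sign (−1)^0·+1^10·+1^15 = +1.
(a,b)_2: α=-5, β=-5; u≡7, v≡1 (mod 8); ε(u)ε(v)=1·0, αω(v)=-5·0, βω(u)=-5·0; sum ≡ 0  ⇒  +1.
(a,b)_7: α=8, u≡1; β=5, v≡5 (mod 7); (1|7)=+1, (5|7)=-1; sign (−1)^0·+1^5·-1^8 = +1.
(a,b)_13: α=3, u≡6; β=2, v≡4 (mod 13); (6|13)=-1, (4|13)=+1; sign (−1)^0·-1^2·+1^3 = +1.
(-4290, -14 / ℚ) ramifies at {11, ∞}: a division algebra.

[11, inf]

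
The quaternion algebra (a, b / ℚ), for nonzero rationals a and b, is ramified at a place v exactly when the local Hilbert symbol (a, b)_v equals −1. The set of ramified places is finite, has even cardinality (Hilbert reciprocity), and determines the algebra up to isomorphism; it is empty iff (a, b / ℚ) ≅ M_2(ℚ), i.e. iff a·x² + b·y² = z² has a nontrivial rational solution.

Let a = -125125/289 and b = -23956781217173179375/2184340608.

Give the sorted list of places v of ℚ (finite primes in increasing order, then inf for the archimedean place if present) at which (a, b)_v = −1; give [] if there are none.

Mod squares: a ≡ -5005, b ≡ -9614. Check v ∈ {∞, 2, 3, 5, 7, 11, 13, 17, 19, 23, 31}.
v=7: a=7^1·(≡5), b=7^4·(≡1) mod 7; (5|7)=-1, (1|7)=+1; (−1)^{1·4·3}·(-1)^4·(+1)^1 = +1.
v=5: a=5^3·(≡1), b=5^4·(≡1) mod 5; (1|5)=+1, (1|5)=+1; (−1)^{3·4·2}·(+1)^4·(+1)^3 = +1.
v=31: a=31^0·(≡27), b=31^2·(≡29) mod 31; (27|31)=-1, (29|31)=-1; (−1)^{0·2·15}·(-1)^2·(-1)^0 = +1.
v=3: a=3^0·(≡2), b=3^-10·(≡1) mod 3; (2|3)=-1, (1|3)=+1; (−1)^{0·-10·1}·(-1)^-10·(+1)^0 = +1.
v=∞: -5005 < 0 and -9614 < 0  ⇒  (a,b)_∞ = -1.
v=23: a=23^0·(≡12), b=23^1·(≡21) mod 23; (12|23)=+1, (21|23)=-1; (−1)^{0·1·11}·(+1)^1·(-1)^0 = +1.
v=11: a=11^1·(≡7), b=11^3·(≡8) mod 11; (7|11)=-1, (8|11)=-1; (−1)^{1·3·5}·(-1)^3·(-1)^1 = -1.
v=19: a=19^0·(≡7), b=19^1·(≡17) mod 19; (7|19)=+1, (17|19)=+1; (−1)^{0·1·9}·(+1)^1·(+1)^0 = +1.
v=2: v_2(a)=0, v_2(b)=-7; units ≡ 3, 1 (mod 8); ε·ε+αω+βω = 1·0+0·0+-7·1 ≡ 1  ⇒  (a,b)_2 = -1.
v=17: a=17^-2·(≡12), b=17^-2·(≡1) mod 17; (12|17)=-1, (1|17)=+1; (−1)^{-2·-2·8}·(-1)^-2·(+1)^-2 = +1.
v=13: a=13^1·(≡7), b=13^4·(≡6) mod 13; (7|13)=-1, (6|13)=-1; (−1)^{1·4·6}·(-1)^4·(-1)^1 = -1.
|Ram(-5005, -9614)| = 4, even; anisotropic at {2, 11, 13, ∞}.

[2, 11, 13, inf]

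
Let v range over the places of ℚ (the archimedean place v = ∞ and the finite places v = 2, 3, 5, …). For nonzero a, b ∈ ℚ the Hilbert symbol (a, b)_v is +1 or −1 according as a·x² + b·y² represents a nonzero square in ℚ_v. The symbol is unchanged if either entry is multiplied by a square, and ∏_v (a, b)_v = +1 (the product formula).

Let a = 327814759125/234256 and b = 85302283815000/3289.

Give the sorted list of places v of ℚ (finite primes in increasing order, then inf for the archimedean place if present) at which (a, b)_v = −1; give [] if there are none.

(a, b) ≡ (285, 19734) mod (ℚ^×)²; places V = {2, 3, 5, 7, 11, 13, 17, 19, 23, ∞}.
(a,b)_23: α=0, u≡3; β=-1, v≡15 (mod 23); (3|23)=+1, (15|23)=-1; sign (−1)^0·+1^-1·-1^0 = +1.
(a,b)_11: α=-4, u≡8; β=-1, v≡5 (mod 11); (8|11)=-1, (5|11)=+1; sign (−1)^0·-1^-1·+1^-4 = -1.
(a,b)_∞: sgn(285)=+, sgn(19734)=+, so +1.
(a,b)_19: α=3, u≡3; β=2, v≡18 (mod 19); (3|19)=-1, (18|19)=-1; sign (−1)^0·-1^2·-1^3 = -1.
(a,b)_3: α=3, u≡2; β=9, v≡2 (mod 3); (2|3)=-1, (2|3)=-1; sign (−1)^1·-1^9·-1^3 = -1.
(a,b)_13: α=0, u≡1; β=-1, v≡3 (mod 13); (1|13)=+1, (3|13)=+1; sign (−1)^0·+1^-1·+1^0 = +1.
(a,b)_5: α=3, u≡3; β=4, v≡1 (mod 5); (3|5)=-1, (1|5)=+1; sign (−1)^0·-1^4·+1^3 = +1.
(a,b)_7: α=2, u≡5; β=4, v≡1 (mod 7); (5|7)=-1, (1|7)=+1; sign (−1)^0·-1^4·+1^2 = +1.
(a,b)_2: α=-4, β=3; u≡5, v≡3 (mod 8); ε(u)ε(v)=0·1, αω(v)=-4·1, βω(u)=3·1; sum ≡ 1  ⇒  -1.
(a,b)_17: α=2, u≡2; β=0, v≡5 (mod 17); (2|17)=+1, (5|17)=-1; sign (−1)^0·+1^0·-1^2 = +1.
Ram(285, 19734) = {2, 3, 11, 19}; no ℚ_2-point on the conic.

[2, 3, 11, 19]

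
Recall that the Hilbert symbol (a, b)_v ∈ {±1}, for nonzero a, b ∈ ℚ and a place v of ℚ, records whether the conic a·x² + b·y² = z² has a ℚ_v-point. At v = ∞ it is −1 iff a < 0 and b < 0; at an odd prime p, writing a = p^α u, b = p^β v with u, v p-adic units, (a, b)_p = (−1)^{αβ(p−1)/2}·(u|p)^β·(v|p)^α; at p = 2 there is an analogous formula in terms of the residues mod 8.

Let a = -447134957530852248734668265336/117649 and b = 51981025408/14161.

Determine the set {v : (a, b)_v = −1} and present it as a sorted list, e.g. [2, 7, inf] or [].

Mod squares: a ≡ -958334, b ≡ 4805938. Check v ∈ {∞, 2, 7, 13, 17, 29, 31, 41, 43, 47}.
v=43: a=43^2·(≡20), b=43^1·(≡24) mod 43; (20|43)=-1, (24|43)=+1; (−1)^{2·1·21}·(-1)^1·(+1)^2 = -1.
v=∞: -958334 < 0 and 4805938 > 0  ⇒  (a,b)_∞ = +1.
v=47: a=47^2·(≡26), b=47^1·(≡46) mod 47; (26|47)=-1, (46|47)=-1; (−1)^{2·1·23}·(-1)^1·(-1)^2 = -1.
v=17: a=17^0·(≡5), b=17^-2·(≡9) mod 17; (5|17)=-1, (9|17)=+1; (−1)^{0·-2·8}·(-1)^-2·(+1)^0 = +1.
v=2: v_2(a)=3, v_2(b)=7; units ≡ 1, 1 (mod 8); ε·ε+αω+βω = 0·0+3·0+7·0 ≡ 0  ⇒  (a,b)_2 = +1.
v=29: a=29^7·(≡17), b=29^1·(≡24) mod 29; (17|29)=-1, (24|29)=+1; (−1)^{7·1·14}·(-1)^1·(+1)^7 = -1.
v=13: a=13^5·(≡6), b=13^2·(≡8) mod 13; (6|13)=-1, (8|13)=-1; (−1)^{5·2·6}·(-1)^2·(-1)^5 = -1.
v=7: a=7^-6·(≡2), b=7^-2·(≡2) mod 7; (2|7)=+1, (2|7)=+1; (−1)^{-6·-2·3}·(+1)^-2·(+1)^-6 = +1.
v=41: a=41^3·(≡9), b=41^1·(≡21) mod 41; (9|41)=+1, (21|41)=+1; (−1)^{3·1·20}·(+1)^1·(+1)^3 = +1.
v=31: a=31^1·(≡29), b=31^0·(≡4) mod 31; (29|31)=-1, (4|31)=+1; (−1)^{1·0·15}·(-1)^0·(+1)^1 = +1.
(-958334, 4805938 / ℚ) ramifies at {13, 29, 43, 47}: a division algebra.

[13, 29, 43, 47]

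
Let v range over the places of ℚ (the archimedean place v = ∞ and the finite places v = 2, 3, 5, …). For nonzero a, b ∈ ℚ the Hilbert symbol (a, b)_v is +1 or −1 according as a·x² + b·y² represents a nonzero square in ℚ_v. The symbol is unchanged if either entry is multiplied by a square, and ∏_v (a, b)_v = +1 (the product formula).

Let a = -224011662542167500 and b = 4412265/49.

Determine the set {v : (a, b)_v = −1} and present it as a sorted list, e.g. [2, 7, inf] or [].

Mod squares: a ≡ -1547, b ≡ 36465. Check v ∈ {∞, 2, 3, 5, 7, 11, 13, 17}.
v=5: a=5^4·(≡2), b=5^1·(≡2) mod 5; (2|5)=-1, (2|5)=-1; (−1)^{4·1·2}·(-1)^1·(-1)^4 = -1.
v=3: a=3^4·(≡1), b=3^1·(≡2) mod 3; (1|3)=+1, (2|3)=-1; (−1)^{4·1·1}·(+1)^1·(-1)^4 = +1.
v=11: a=11^4·(≡4), b=11^3·(≡3) mod 11; (4|11)=+1, (3|11)=+1; (−1)^{4·3·5}·(+1)^3·(+1)^4 = +1.
v=7: a=7^1·(≡5), b=7^-2·(≡4) mod 7; (5|7)=-1, (4|7)=+1; (−1)^{1·-2·3}·(-1)^-2·(+1)^1 = +1.
v=17: a=17^3·(≡6), b=17^1·(≡14) mod 17; (6|17)=-1, (14|17)=-1; (−1)^{3·1·8}·(-1)^1·(-1)^3 = +1.
v=∞: -1547 < 0 and 36465 > 0  ⇒  (a,b)_∞ = +1.
v=13: a=13^3·(≡5), b=13^1·(≡4) mod 13; (5|13)=-1, (4|13)=+1; (−1)^{3·1·6}·(-1)^1·(+1)^3 = -1.
v=2: v_2(a)=2, v_2(b)=0; units ≡ 5, 1 (mod 8); ε·ε+αω+βω = 0·0+2·0+0·1 ≡ 0  ⇒  (a,b)_2 = +1.
Ram(-1547, 36465) = {5, 13}; no ℚ_5-point on the conic.

[5, 13]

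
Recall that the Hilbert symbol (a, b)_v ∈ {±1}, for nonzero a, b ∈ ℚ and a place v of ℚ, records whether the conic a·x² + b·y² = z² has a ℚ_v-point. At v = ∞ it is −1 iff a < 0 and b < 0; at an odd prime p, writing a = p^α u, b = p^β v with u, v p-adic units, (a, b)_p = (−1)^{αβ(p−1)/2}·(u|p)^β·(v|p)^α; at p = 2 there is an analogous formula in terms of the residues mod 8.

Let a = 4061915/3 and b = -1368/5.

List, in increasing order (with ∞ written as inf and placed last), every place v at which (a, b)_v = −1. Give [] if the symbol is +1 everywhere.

[3, 5, 11, 23]

(a, b) ≡ (72105, -190) mod (ℚ^×)²; places V = {2, 3, 5, 11, 13, 19, 23, ∞}.
(a,b)_∞: sgn(72105)=+, sgn(-190)=−, so +1.
(a,b)_5: α=1, u≡1; β=-1, v≡2 (mod 5); (1|5)=+1, (2|5)=-1; sign (−1)^0·+1^-1·-1^1 = -1.
(a,b)_19: α=1, u≡18; β=1, v≡16 (mod 19); (18|19)=-1, (16|19)=+1; sign (−1)^1·-1^1·+1^1 = +1.
(a,b)_13: α=2, u≡8; β=0, v≡2 (mod 13); (8|13)=-1, (2|13)=-1; sign (−1)^0·-1^0·-1^2 = +1.
(a,b)_2: α=0, β=3; u≡1, v≡1 (mod 8); ε(u)ε(v)=0·0, αω(v)=0·0, βω(u)=3·0; sum ≡ 0  ⇒  +1.
(a,b)_11: α=1, u≡2; β=0, v≡8 (mod 11); (2|11)=-1, (8|11)=-1; sign (−1)^0·-1^0·-1^1 = -1.
(a,b)_23: α=1, u≡19; β=0, v≡7 (mod 23); (19|23)=-1, (7|23)=-1; sign (−1)^0·-1^0·-1^1 = -1.
(a,b)_3: α=-1, u≡2; β=2, v≡2 (mod 3); (2|3)=-1, (2|3)=-1; sign (−1)^0·-1^2·-1^-1 = -1.
(72105, -190 / ℚ) ramifies at {3, 5, 11, 23}: a division algebra.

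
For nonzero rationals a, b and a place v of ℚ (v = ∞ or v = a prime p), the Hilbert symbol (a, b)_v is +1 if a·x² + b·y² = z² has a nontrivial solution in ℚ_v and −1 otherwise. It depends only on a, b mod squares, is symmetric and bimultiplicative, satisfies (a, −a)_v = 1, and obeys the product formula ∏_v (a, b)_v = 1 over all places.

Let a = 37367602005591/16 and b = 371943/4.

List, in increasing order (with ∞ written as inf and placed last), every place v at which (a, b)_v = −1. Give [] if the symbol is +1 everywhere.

[2, 17]

Mod squares: a ≡ 2431, b ≡ 143. Check v ∈ {∞, 2, 3, 11, 13, 17}.
v=13: a=13^3·(≡7), b=13^1·(≡6) mod 13; (7|13)=-1, (6|13)=-1; (−1)^{3·1·6}·(-1)^1·(-1)^3 = +1.
v=3: a=3^2·(≡1), b=3^2·(≡2) mod 3; (1|3)=+1, (2|3)=-1; (−1)^{2·2·1}·(+1)^2·(-1)^2 = +1.
v=∞: 2431 > 0 and 143 > 0  ⇒  (a,b)_∞ = +1.
v=2: v_2(a)=-4, v_2(b)=-2; units ≡ 7, 7 (mod 8); ε·ε+αω+βω = 1·1+-4·0+-2·0 ≡ 1  ⇒  (a,b)_2 = -1.
v=11: a=11^3·(≡1), b=11^1·(≡8) mod 11; (1|11)=+1, (8|11)=-1; (−1)^{3·1·5}·(+1)^1·(-1)^3 = +1.
v=17: a=17^5·(≡7), b=17^2·(≡3) mod 17; (7|17)=-1, (3|17)=-1; (−1)^{5·2·8}·(-1)^2·(-1)^5 = -1.
|Ram(2431, 143)| = 2, even; anisotropic at {2, 17}.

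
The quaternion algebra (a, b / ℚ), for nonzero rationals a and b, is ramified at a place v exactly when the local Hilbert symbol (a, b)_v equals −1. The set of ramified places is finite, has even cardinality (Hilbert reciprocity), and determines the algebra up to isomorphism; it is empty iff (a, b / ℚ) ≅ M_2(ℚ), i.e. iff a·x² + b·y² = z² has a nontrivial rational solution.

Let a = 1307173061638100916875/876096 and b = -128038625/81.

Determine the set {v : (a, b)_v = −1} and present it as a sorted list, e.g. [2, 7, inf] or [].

[2, 5, 19, 29, 37, 41]

(a, b) ≡ (483923, -30305) mod (ℚ^×)²; places V = {2, 3, 5, 7, 11, 13, 19, 29, 37, 41, ∞}.
(a,b)_13: α=-2, u≡7; β=2, v≡5 (mod 13); (7|13)=-1, (5|13)=-1; sign (−1)^0·-1^2·-1^-2 = +1.
(a,b)_3: α=-4, u≡2; β=-4, v≡1 (mod 3); (2|3)=-1, (1|3)=+1; sign (−1)^0·-1^-4·+1^-4 = +1.
(a,b)_2: α=-6, β=0; u≡3, v≡7 (mod 8); ε(u)ε(v)=1·1, αω(v)=-6·0, βω(u)=0·1; sum ≡ 1  ⇒  -1.
(a,b)_37: α=1, u≡18; β=0, v≡35 (mod 37); (18|37)=-1, (35|37)=-1; sign (−1)^0·-1^0·-1^1 = -1.
(a,b)_11: α=3, u≡1; β=1, v≡7 (mod 11); (1|11)=+1, (7|11)=-1; sign (−1)^1·+1^1·-1^3 = +1.
(a,b)_29: α=3, u≡3; β=1, v≡13 (mod 29); (3|29)=-1, (13|29)=+1; sign (−1)^0·-1^1·+1^3 = -1.
(a,b)_∞: sgn(483923)=+, sgn(-30305)=−, so +1.
(a,b)_7: α=6, u≡3; β=0, v≡5 (mod 7); (3|7)=-1, (5|7)=-1; sign (−1)^0·-1^0·-1^6 = +1.
(a,b)_41: α=1, u≡25; β=0, v≡12 (mod 41); (25|41)=+1, (12|41)=-1; sign (−1)^0·+1^0·-1^1 = -1.
(a,b)_19: α=2, u≡12; β=1, v≡9 (mod 19); (12|19)=-1, (9|19)=+1; sign (−1)^0·-1^1·+1^2 = -1.
(a,b)_5: α=4, u≡2; β=3, v≡1 (mod 5); (2|5)=-1, (1|5)=+1; sign (−1)^0·-1^3·+1^4 = -1.
Ram(483923, -30305) = {2, 5, 19, 29, 37, 41}; no ℚ_2-point on the conic.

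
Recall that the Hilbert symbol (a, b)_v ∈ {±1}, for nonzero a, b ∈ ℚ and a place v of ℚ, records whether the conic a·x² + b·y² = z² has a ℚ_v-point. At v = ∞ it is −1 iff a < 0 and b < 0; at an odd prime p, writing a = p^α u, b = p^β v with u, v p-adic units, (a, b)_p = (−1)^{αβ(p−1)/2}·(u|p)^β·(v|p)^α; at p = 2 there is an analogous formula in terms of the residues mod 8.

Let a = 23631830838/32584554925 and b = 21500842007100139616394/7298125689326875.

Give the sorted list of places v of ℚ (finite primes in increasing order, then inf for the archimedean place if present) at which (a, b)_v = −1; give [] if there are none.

[2, 11, 13, 31]

(a, b) ≡ (46046, 62062) mod (ℚ^×)²; places V = {2, 3, 5, 7, 11, 13, 17, 19, 23, 31, 41, ∞}.
(a,b)_17: α=-2, u≡10; β=-4, v≡10 (mod 17); (10|17)=-1, (10|17)=-1; sign (−1)^0·-1^-4·-1^-2 = +1.
(a,b)_7: α=3, u≡6; β=7, v≡4 (mod 7); (6|7)=-1, (4|7)=+1; sign (−1)^1·-1^7·+1^3 = +1.
(a,b)_23: α=1, u≡6; β=2, v≡2 (mod 23); (6|23)=+1, (2|23)=+1; sign (−1)^0·+1^2·+1^1 = +1.
(a,b)_41: α=2, u≡12; β=4, v≡12 (mod 41); (12|41)=-1, (12|41)=-1; sign (−1)^0·-1^4·-1^2 = +1.
(a,b)_19: α=-2, u≡7; β=-2, v≡3 (mod 19); (7|19)=+1, (3|19)=-1; sign (−1)^0·+1^-2·-1^-2 = +1.
(a,b)_11: α=1, u≡10; β=3, v≡6 (mod 11); (10|11)=-1, (6|11)=-1; sign (−1)^1·-1^3·-1^1 = -1.
(a,b)_3: α=4, u≡2; β=8, v≡1 (mod 3); (2|3)=-1, (1|3)=+1; sign (−1)^0·-1^8·+1^4 = +1.
(a,b)_31: α=-2, u≡23; β=-3, v≡25 (mod 31); (23|31)=-1, (25|31)=+1; sign (−1)^0·-1^-3·+1^-2 = -1.
(a,b)_2: α=1, β=1; u≡7, v≡7 (mod 8); ε(u)ε(v)=1·1, αω(v)=1·0, βω(u)=1·0; sum ≡ 1  ⇒  -1.
(a,b)_∞: sgn(46046)=+, sgn(62062)=+, so +1.
(a,b)_5: α=-2, u≡4; β=-4, v≡3 (mod 5); (4|5)=+1, (3|5)=-1; sign (−1)^0·+1^-4·-1^-2 = +1.
(a,b)_13: α=-1, u≡11; β=-1, v≡4 (mod 13); (11|13)=-1, (4|13)=+1; sign (−1)^0·-1^-1·+1^-1 = -1.
(46046, 62062 / ℚ) ramifies at {2, 11, 13, 31}: a division algebra.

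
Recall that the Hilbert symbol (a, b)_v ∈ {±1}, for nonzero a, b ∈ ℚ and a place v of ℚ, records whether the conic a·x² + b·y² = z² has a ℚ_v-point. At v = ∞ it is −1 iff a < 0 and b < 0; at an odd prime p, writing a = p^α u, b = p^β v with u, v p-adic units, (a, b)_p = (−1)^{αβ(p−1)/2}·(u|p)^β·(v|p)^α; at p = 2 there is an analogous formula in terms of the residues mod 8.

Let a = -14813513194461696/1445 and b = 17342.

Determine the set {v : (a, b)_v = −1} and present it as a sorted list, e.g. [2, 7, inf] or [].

[2, 5, 11, 13]

(a, b) ≡ (-2530, 17342) mod (ℚ^×)²; places V = {2, 3, 5, 11, 13, 17, 23, 29, ∞}.
(a,b)_13: α=4, u≡11; β=1, v≡8 (mod 13); (11|13)=-1, (8|13)=-1; sign (−1)^0·-1^1·-1^4 = -1.
(a,b)_2: α=9, β=1; u≡7, v≡7 (mod 8); ε(u)ε(v)=1·1, αω(v)=9·0, βω(u)=1·0; sum ≡ 1  ⇒  -1.
(a,b)_23: α=3, u≡19; β=1, v≡18 (mod 23); (19|23)=-1, (18|23)=+1; sign (−1)^1·-1^1·+1^3 = +1.
(a,b)_29: α=2, u≡28; β=1, v≡18 (mod 29); (28|29)=+1, (18|29)=-1; sign (−1)^0·+1^1·-1^2 = +1.
(a,b)_∞: sgn(-2530)=−, sgn(17342)=+, so +1.
(a,b)_5: α=-1, u≡1; β=0, v≡2 (mod 5); (1|5)=+1, (2|5)=-1; sign (−1)^0·+1^0·-1^-1 = -1.
(a,b)_3: α=2, u≡2; β=0, v≡2 (mod 3); (2|3)=-1, (2|3)=-1; sign (−1)^0·-1^0·-1^2 = +1.
(a,b)_11: α=1, u≡9; β=0, v≡6 (mod 11); (9|11)=+1, (6|11)=-1; sign (−1)^0·+1^0·-1^1 = -1.
(a,b)_17: α=-2, u≡3; β=0, v≡2 (mod 17); (3|17)=-1, (2|17)=+1; sign (−1)^0·-1^0·+1^-2 = +1.
|Ram(-2530, 17342)| = 4, even; anisotropic at {2, 5, 11, 13}.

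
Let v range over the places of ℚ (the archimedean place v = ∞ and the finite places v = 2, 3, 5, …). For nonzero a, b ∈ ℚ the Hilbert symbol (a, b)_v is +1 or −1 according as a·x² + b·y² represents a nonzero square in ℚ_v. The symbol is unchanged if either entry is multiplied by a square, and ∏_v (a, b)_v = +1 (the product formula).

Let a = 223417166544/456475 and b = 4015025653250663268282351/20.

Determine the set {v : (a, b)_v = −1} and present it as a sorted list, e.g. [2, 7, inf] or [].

(a, b) ≡ (334191, 2037773595) mod (ℚ^×)²; places V = {2, 3, 5, 11, 13, 17, 19, 29, 31, 41, 47, ∞}.
(a,b)_29: α=0, u≡9; β=1, v≡26 (mod 29); (9|29)=+1, (26|29)=-1; sign (−1)^0·+1^1·-1^0 = +1.
(a,b)_3: α=9, u≡1; β=9, v≡1 (mod 3); (1|3)=+1, (1|3)=+1; sign (−1)^1·+1^9·+1^9 = -1.
(a,b)_11: α=3, u≡7; β=5, v≡3 (mod 11); (7|11)=-1, (3|11)=+1; sign (−1)^1·-1^5·+1^3 = +1.
(a,b)_47: α=0, u≡17; β=1, v≡26 (mod 47); (17|47)=+1, (26|47)=-1; sign (−1)^0·+1^1·-1^0 = +1.
(a,b)_41: α=1, u≡32; β=3, v≡31 (mod 41); (32|41)=+1, (31|41)=+1; sign (−1)^0·+1^3·+1^1 = +1.
(a,b)_19: α=-1, u≡13; β=2, v≡6 (mod 19); (13|19)=-1, (6|19)=+1; sign (−1)^0·-1^2·+1^-1 = +1.
(a,b)_31: α=-2, u≡26; β=0, v≡13 (mod 31); (26|31)=-1, (13|31)=-1; sign (−1)^0·-1^0·-1^-2 = +1.
(a,b)_13: α=1, u≡5; β=3, v≡10 (mod 13); (5|13)=-1, (10|13)=+1; sign (−1)^0·-1^3·+1^1 = -1.
(a,b)_∞: sgn(334191)=+, sgn(2037773595)=+, so +1.
(a,b)_5: α=-2, u≡1; β=-1, v≡4 (mod 5); (1|5)=+1, (4|5)=+1; sign (−1)^0·+1^-1·+1^-2 = +1.
(a,b)_2: α=4, β=-2; u≡7, v≡3 (mod 8); ε(u)ε(v)=1·1, αω(v)=4·1, βω(u)=-2·0; sum ≡ 1  ⇒  -1.
(a,b)_17: α=0, u≡7; β=1, v≡5 (mod 17); (7|17)=-1, (5|17)=-1; sign (−1)^0·-1^1·-1^0 = -1.
Ram(334191, 2037773595) = {2, 3, 13, 17}; no ℚ_2-point on the conic.

[2, 3, 13, 17]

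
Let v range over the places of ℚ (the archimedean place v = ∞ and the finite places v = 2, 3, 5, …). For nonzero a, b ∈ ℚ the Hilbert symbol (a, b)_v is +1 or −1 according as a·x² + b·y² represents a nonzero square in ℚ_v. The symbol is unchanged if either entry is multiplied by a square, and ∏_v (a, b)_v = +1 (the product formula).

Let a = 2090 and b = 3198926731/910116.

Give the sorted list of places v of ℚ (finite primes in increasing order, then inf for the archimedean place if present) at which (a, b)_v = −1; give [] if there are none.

(a, b) ≡ (2090, 91) mod (ℚ^×)²; places V = {2, 3, 5, 7, 11, 13, 19, 53, ∞}.
(a,b)_13: α=0, u≡10; β=1, v≡6 (mod 13); (10|13)=+1, (6|13)=-1; sign (−1)^0·+1^1·-1^0 = +1.
(a,b)_11: α=1, u≡3; β=4, v≡1 (mod 11); (3|11)=+1, (1|11)=+1; sign (−1)^0·+1^4·+1^1 = +1.
(a,b)_2: α=1, β=-2; u≡5, v≡3 (mod 8); ε(u)ε(v)=0·1, αω(v)=1·1, βω(u)=-2·1; sum ≡ 1  ⇒  -1.
(a,b)_7: α=0, u≡4; β=5, v≡6 (mod 7); (4|7)=+1, (6|7)=-1; sign (−1)^0·+1^5·-1^0 = +1.
(a,b)_53: α=0, u≡23; β=-2, v≡10 (mod 53); (23|53)=-1, (10|53)=+1; sign (−1)^0·-1^-2·+1^0 = +1.
(a,b)_5: α=1, u≡3; β=0, v≡1 (mod 5); (3|5)=-1, (1|5)=+1; sign (−1)^0·-1^0·+1^1 = +1.
(a,b)_19: α=1, u≡15; β=0, v≡14 (mod 19); (15|19)=-1, (14|19)=-1; sign (−1)^0·-1^0·-1^1 = -1.
(a,b)_∞: sgn(2090)=+, sgn(91)=+, so +1.
(a,b)_3: α=0, u≡2; β=-4, v≡1 (mod 3); (2|3)=-1, (1|3)=+1; sign (−1)^0·-1^-4·+1^0 = +1.
|Ram(2090, 91)| = 2, even; anisotropic at {2, 19}.

[2, 19]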